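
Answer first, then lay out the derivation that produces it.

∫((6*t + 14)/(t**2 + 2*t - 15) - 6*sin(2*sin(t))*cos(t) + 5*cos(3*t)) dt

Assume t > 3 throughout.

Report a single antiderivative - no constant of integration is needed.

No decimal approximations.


The answer is 4*log(t - 3) + 2*log(t + 5) + 5*sin(3*t)/3 + 3*cos(2*sin(t)).
Step 1. Rewrite: now ∫((6*t + 14)/(t**2 + 2*t - 15)) dt + ∫(-6*sin(2*sin(t))*cos(t)) dt + ∫(5*cos(3*t)) dt.
Step 2. Substitute u = sin(t), turning ∫(-6*sin(2*sin(t))*cos(t)) dt into ∫(-6*sin(2*u)) du: now ∫((6*t + 14)/(t**2 + 2*t - 15)) dt + ∫(-6*sin(2*u)) du + ∫(5*cos(3*t)) dt.
Step 3. Evaluate the standard form: now 3*cos(2*u) + ∫((6*t + 14)/(t**2 + 2*t - 15)) dt + ∫(5*cos(3*t)) dt.
Step 4. Substitute back u = sin(t): now 3*cos(2*sin(t)) + ∫((6*t + 14)/(t**2 + 2*t - 15)) dt + ∫(5*cos(3*t)) dt.
Step 5. Evaluate the standard form: now 5*sin(3*t)/3 + 3*cos(2*sin(t)) + ∫((6*t + 14)/(t**2 + 2*t - 15)) dt.
Step 6. Decompose ∫((6*t + 14)/(t**2 + 2*t - 15)) dt by partial fractions, (6*t + 14)/(t**2 + 2*t - 15) = 2/(t + 5) + 4/(t - 3): now 5*sin(3*t)/3 + 3*cos(2*sin(t)) + ∫(4/(t - 3)) dt + ∫(2/(t + 5)) dt.
Step 7. Evaluate the standard form [assuming t > 3]: now 4*log(t - 3) + 5*sin(3*t)/3 + 3*cos(2*sin(t)) + ∫(2/(t + 5)) dt.
Step 8. Evaluate the standard form [assuming t > -5]: now 4*log(t - 3) + 2*log(t + 5) + 5*sin(3*t)/3 + 3*cos(2*sin(t)).
Answer: 4*log(t - 3) + 2*log(t + 5) + 5*sin(3*t)/3 + 3*cos(2*sin(t)).


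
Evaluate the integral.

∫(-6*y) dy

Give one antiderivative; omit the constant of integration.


Answer: -3*y**2.


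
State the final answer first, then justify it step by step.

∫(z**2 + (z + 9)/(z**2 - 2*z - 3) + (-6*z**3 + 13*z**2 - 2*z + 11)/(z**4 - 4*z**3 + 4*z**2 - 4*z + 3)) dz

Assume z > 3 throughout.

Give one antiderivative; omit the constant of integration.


The answer is z**3/3 + log(z - 3) - 4*log(z - 1) - 2*log(z + 1) - atan(z).
Step 1. Rewrite: now ∫(z**2) dz + ∫((z + 9)/(z**2 - 2*z - 3)) dz + ∫((-6*z**3 + 13*z**2 - 2*z + 11)/(z**4 - 4*z**3 + 4*z**2 - 4*z + 3)) dz.
Step 2. Evaluate the standard form: now z**3/3 + ∫((z + 9)/(z**2 - 2*z - 3)) dz + ∫((-6*z**3 + 13*z**2 - 2*z + 11)/(z**4 - 4*z**3 + 4*z**2 - 4*z + 3)) dz.
Step 3. Decompose ∫((z + 9)/(z**2 - 2*z - 3)) dz by partial fractions, (z + 9)/(z**2 - 2*z - 3) = -2/(z + 1) + 3/(z - 3): now z**3/3 + ∫((-6*z**3 + 13*z**2 - 2*z + 11)/(z**4 - 4*z**3 + 4*z**2 - 4*z + 3)) dz + ∫(3/(z - 3)) dz + ∫(-2/(z + 1)) dz.
Step 4. Evaluate the standard form [assuming z > 3]: now z**3/3 + 3*log(z - 3) + ∫((-6*z**3 + 13*z**2 - 2*z + 11)/(z**4 - 4*z**3 + 4*z**2 - 4*z + 3)) dz + ∫(-2/(z + 1)) dz.
Step 5. Evaluate the standard form [assuming z > -1]: now z**3/3 + 3*log(z - 3) - 2*log(z + 1) + ∫((-6*z**3 + 13*z**2 - 2*z + 11)/(z**4 - 4*z**3 + 4*z**2 - 4*z + 3)) dz.
Step 6. Decompose ∫((-6*z**3 + 13*z**2 - 2*z + 11)/(z**4 - 4*z**3 + 4*z**2 - 4*z + 3)) dz by partial fractions, (-6*z**3 + 13*z**2 - 2*z + 11)/(z**4 - 4*z**3 + 4*z**2 - 4*z + 3) = -1/(z**2 + 1) - 4/(z - 1) - 2/(z - 3): now z**3/3 + 3*log(z - 3) - 2*log(z + 1) + ∫(-2/(z - 3)) dz + ∫(-4/(z - 1)) dz + ∫(-1/(z**2 + 1)) dz.
Step 7. Evaluate the standard form [assuming z > 3]: now z**3/3 + log(z - 3) - 2*log(z + 1) + ∫(-4/(z - 1)) dz + ∫(-1/(z**2 + 1)) dz.
Step 8. Evaluate the standard form [assuming z > 1]: now z**3/3 + log(z - 3) - 4*log(z - 1) - 2*log(z + 1) + ∫(-1/(z**2 + 1)) dz.
Step 9. Evaluate the standard form: now z**3/3 + log(z - 3) - 4*log(z - 1) - 2*log(z + 1) - atan(z).
Answer: z**3/3 + log(z - 3) - 4*log(z - 1) - 2*log(z + 1) - atan(z).


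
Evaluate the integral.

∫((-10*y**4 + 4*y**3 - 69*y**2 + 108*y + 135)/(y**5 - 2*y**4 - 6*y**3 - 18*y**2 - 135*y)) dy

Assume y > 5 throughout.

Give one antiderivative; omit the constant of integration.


Answer: -log(y) - 5*log(y - 5) - 4*log(y + 3) - atan(y/3).


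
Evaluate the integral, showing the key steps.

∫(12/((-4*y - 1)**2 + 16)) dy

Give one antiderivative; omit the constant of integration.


Step 1. Substitute u = -4*y - 1, turning ∫(12/((-4*y - 1)**2 + 16)) dy into ∫(-3/(u**2 + 16)) du: now ∫(-3/(u**2 + 16)) du.
Step 2. Evaluate the standard form: now -3*atan(u/4)/4.
Step 3. Substitute back u = -4*y - 1: now 3*atan(y + 1/4)/4.
Answer: 3*atan(y + 1/4)/4.


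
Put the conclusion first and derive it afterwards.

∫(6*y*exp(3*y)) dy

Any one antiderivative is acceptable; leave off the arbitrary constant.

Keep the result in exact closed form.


The answer is 2*y*exp(3*y) - 2*exp(3*y)/3.
Step 1. Integrate ∫(6*y*exp(3*y)) dy by parts with u = y, dv = (6*exp(3*y)) dy, so v = 2*exp(3*y): now 2*y*exp(3*y) + ∫(-2*exp(3*y)) dy.
Step 2. Evaluate the standard form: now 2*y*exp(3*y) - 2*exp(3*y)/3.
Answer: 2*y*exp(3*y) - 2*exp(3*y)/3.


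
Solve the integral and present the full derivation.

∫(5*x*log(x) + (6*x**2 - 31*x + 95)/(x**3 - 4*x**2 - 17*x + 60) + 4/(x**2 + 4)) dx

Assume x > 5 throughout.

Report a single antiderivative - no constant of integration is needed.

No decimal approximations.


Step 1. Rewrite: now ∫(5*x*log(x)) dx + ∫((6*x**2 - 31*x + 95)/(x**3 - 4*x**2 - 17*x + 60)) dx + ∫(4/(x**2 + 4)) dx.
Step 2. Evaluate the standard form: now 2*atan(x/2) + ∫(5*x*log(x)) dx + ∫((6*x**2 - 31*x + 95)/(x**3 - 4*x**2 - 17*x + 60)) dx.
Step 3. Decompose ∫((6*x**2 - 31*x + 95)/(x**3 - 4*x**2 - 17*x + 60)) dx by partial fractions, (6*x**2 - 31*x + 95)/(x**3 - 4*x**2 - 17*x + 60) = 5/(x + 4) - 4/(x - 3) + 5/(x - 5): now 2*atan(x/2) + ∫(5*x*log(x)) dx + ∫(5/(x - 5)) dx + ∫(-4/(x - 3)) dx + ∫(5/(x + 4)) dx.
Step 4. Evaluate the standard form [assuming x > 5]: now 5*log(x - 5) + 2*atan(x/2) + ∫(5*x*log(x)) dx + ∫(-4/(x - 3)) dx + ∫(5/(x + 4)) dx.
Step 5. Evaluate the standard form [assuming x > -4]: now 5*log(x - 5) + 5*log(x + 4) + 2*atan(x/2) + ∫(5*x*log(x)) dx + ∫(-4/(x - 3)) dx.
Step 6. Evaluate the standard form [assuming x > 3]: now 5*log(x - 5) - 4*log(x - 3) + 5*log(x + 4) + 2*atan(x/2) + ∫(5*x*log(x)) dx.
Step 7. Integrate ∫(5*x*log(x)) dx by parts with u = log(x), dv = (5*x) dx, so v = 5*x**2/2 [assuming x > 0]: now 5*x**2*log(x)/2 + 5*log(x - 5) - 4*log(x - 3) + 5*log(x + 4) + 2*atan(x/2) + ∫(-5*x/2) dx.
Step 8. Evaluate the standard form: now 5*x**2*log(x)/2 - 5*x**2/4 + 5*log(x - 5) - 4*log(x - 3) + 5*log(x + 4) + 2*atan(x/2).
Answer: 5*x**2*log(x)/2 - 5*x**2/4 + 5*log(x - 5) - 4*log(x - 3) + 5*log(x + 4) + 2*atan(x/2).


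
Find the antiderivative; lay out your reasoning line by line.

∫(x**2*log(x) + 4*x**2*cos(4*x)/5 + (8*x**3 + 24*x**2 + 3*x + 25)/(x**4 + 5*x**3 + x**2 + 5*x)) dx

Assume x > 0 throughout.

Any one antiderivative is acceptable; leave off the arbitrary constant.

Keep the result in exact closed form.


Step 1. Rewrite: now ∫(x**2*log(x)) dx + ∫(4*x**2*cos(4*x)/5) dx + ∫((8*x**3 + 24*x**2 + 3*x + 25)/(x**4 + 5*x**3 + x**2 + 5*x)) dx.
Step 2. Integrate ∫(x**2*log(x)) dx by parts with u = log(x), dv = (x**2) dx, so v = x**3/3 [assuming x > 0]: now x**3*log(x)/3 + ∫(-x**2/3) dx + ∫(4*x**2*cos(4*x)/5) dx + ∫((8*x**3 + 24*x**2 + 3*x + 25)/(x**4 + 5*x**3 + x**2 + 5*x)) dx.
Step 3. Evaluate the standard form: now x**3*log(x)/3 - x**3/9 + ∫(4*x**2*cos(4*x)/5) dx + ∫((8*x**3 + 24*x**2 + 3*x + 25)/(x**4 + 5*x**3 + x**2 + 5*x)) dx.
Step 4. Integrate ∫(4*x**2*cos(4*x)/5) dx by parts with u = x**2, dv = (4*cos(4*x)/5) dx, so v = sin(4*x)/5: now x**3*log(x)/3 - x**3/9 + x**2*sin(4*x)/5 + ∫(-2*x*sin(4*x)/5) dx + ∫((8*x**3 + 24*x**2 + 3*x + 25)/(x**4 + 5*x**3 + x**2 + 5*x)) dx.
Step 5. Integrate ∫(-2*x*sin(4*x)/5) dx by parts with u = x, dv = (-2*sin(4*x)/5) dx, so v = cos(4*x)/10: now x**3*log(x)/3 - x**3/9 + x**2*sin(4*x)/5 + x*cos(4*x)/10 + ∫((8*x**3 + 24*x**2 + 3*x + 25)/(x**4 + 5*x**3 + x**2 + 5*x)) dx + ∫(-cos(4*x)/10) dx.
Step 6. Evaluate the standard form: now x**3*log(x)/3 - x**3/9 + x**2*sin(4*x)/5 + x*cos(4*x)/10 - sin(4*x)/40 + ∫((8*x**3 + 24*x**2 + 3*x + 25)/(x**4 + 5*x**3 + x**2 + 5*x)) dx.
Step 7. Decompose ∫((8*x**3 + 24*x**2 + 3*x + 25)/(x**4 + 5*x**3 + x**2 + 5*x)) dx by partial fractions, (8*x**3 + 24*x**2 + 3*x + 25)/(x**4 + 5*x**3 + x**2 + 5*x) = -1/(x**2 + 1) + 3/(x + 5) + 5/x: now x**3*log(x)/3 - x**3/9 + x**2*sin(4*x)/5 + x*cos(4*x)/10 - sin(4*x)/40 + ∫(5/x) dx + ∫(3/(x + 5)) dx + ∫(-1/(x**2 + 1)) dx.
Step 8. Evaluate the standard form [assuming x > 0]: now x**3*log(x)/3 - x**3/9 + x**2*sin(4*x)/5 + x*cos(4*x)/10 + 5*log(x) - sin(4*x)/40 + ∫(3/(x + 5)) dx + ∫(-1/(x**2 + 1)) dx.
Step 9. Evaluate the standard form [assuming x > -5]: now x**3*log(x)/3 - x**3/9 + x**2*sin(4*x)/5 + x*cos(4*x)/10 + 5*log(x) + 3*log(x + 5) - sin(4*x)/40 + ∫(-1/(x**2 + 1)) dx.
Step 10. Evaluate the standard form: now x**3*log(x)/3 - x**3/9 + x**2*sin(4*x)/5 + x*cos(4*x)/10 + 5*log(x) + 3*log(x + 5) - sin(4*x)/40 - atan(x).
Answer: x**3*log(x)/3 - x**3/9 + x**2*sin(4*x)/5 + x*cos(4*x)/10 + 5*log(x) + 3*log(x + 5) - sin(4*x)/40 - atan(x).


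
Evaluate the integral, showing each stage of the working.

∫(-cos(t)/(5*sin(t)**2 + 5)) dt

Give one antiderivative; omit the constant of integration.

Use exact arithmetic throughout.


Step 1. Substitute u = sin(t), turning ∫(-cos(t)/(5*sin(t)**2 + 5)) dt into ∫(-1/(5*(u**2 + 1))) du: now ∫(-1/(5*(u**2 + 1))) du.
Step 2. Evaluate the standard form: now -atan(u)/5.
Step 3. Substitute back u = sin(t): now -atan(sin(t))/5.
Answer: -atan(sin(t))/5.


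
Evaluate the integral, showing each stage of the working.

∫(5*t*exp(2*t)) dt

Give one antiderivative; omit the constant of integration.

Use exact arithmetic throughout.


Step 1. Integrate ∫(5*t*exp(2*t)) dt by parts with u = t, dv = (5*exp(2*t)) dt, so v = 5*exp(2*t)/2: now 5*t*exp(2*t)/2 + ∫(-5*exp(2*t)/2) dt.
Step 2. Evaluate the standard form: now 5*t*exp(2*t)/2 - 5*exp(2*t)/4.
Answer: 5*t*exp(2*t)/2 - 5*exp(2*t)/4.


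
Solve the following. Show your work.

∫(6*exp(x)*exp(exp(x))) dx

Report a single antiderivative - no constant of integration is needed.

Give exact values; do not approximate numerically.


Step 1. Substitute u = exp(x), turning ∫(6*exp(x)*exp(exp(x))) dx into ∫(6*exp(u)) du: now ∫(6*exp(u)) du.
Step 2. Evaluate the standard form: now 6*exp(u).
Step 3. Substitute back u = exp(x): now 6*exp(exp(x)).
Answer: 6*exp(exp(x)).


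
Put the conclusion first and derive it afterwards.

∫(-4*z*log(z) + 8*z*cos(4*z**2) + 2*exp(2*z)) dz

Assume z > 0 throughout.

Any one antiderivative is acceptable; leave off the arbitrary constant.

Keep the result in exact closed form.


The answer is -2*z**2*log(z) + z**2 + exp(2*z) + sin(4*z**2).
Step 1. Rewrite: now ∫(-4*z*log(z)) dz + ∫(8*z*cos(4*z**2)) dz + ∫(2*exp(2*z)) dz.
Step 2. Integrate ∫(-4*z*log(z)) dz by parts with u = log(z), dv = (-4*z) dz, so v = -2*z**2 [assuming z > 0]: now -2*z**2*log(z) + ∫(2*z) dz + ∫(8*z*cos(4*z**2)) dz + ∫(2*exp(2*z)) dz.
Step 3. Evaluate the standard form: now -2*z**2*log(z) + z**2 + ∫(8*z*cos(4*z**2)) dz + ∫(2*exp(2*z)) dz.
Step 4. Evaluate the standard form: now -2*z**2*log(z) + z**2 + exp(2*z) + ∫(8*z*cos(4*z**2)) dz.
Step 5. Substitute u = z**2, turning ∫(8*z*cos(4*z**2)) dz into ∫(4*cos(4*u)) du: now -2*z**2*log(z) + z**2 + exp(2*z) + ∫(4*cos(4*u)) du.
Step 6. Evaluate the standard form: now -2*z**2*log(z) + z**2 + exp(2*z) + sin(4*u).
Step 7. Substitute back u = z**2: now -2*z**2*log(z) + z**2 + exp(2*z) + sin(4*z**2).
Answer: -2*z**2*log(z) + z**2 + exp(2*z) + sin(4*z**2).


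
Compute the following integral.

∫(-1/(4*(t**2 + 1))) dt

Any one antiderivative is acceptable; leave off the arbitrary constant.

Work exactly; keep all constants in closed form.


Answer: -atan(t)/4.


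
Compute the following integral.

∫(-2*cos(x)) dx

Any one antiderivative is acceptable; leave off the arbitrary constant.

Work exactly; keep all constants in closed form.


Answer: -2*sin(x).


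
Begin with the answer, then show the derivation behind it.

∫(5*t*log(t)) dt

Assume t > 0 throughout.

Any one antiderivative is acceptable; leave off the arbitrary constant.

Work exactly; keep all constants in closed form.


The answer is 5*t**2*log(t)/2 - 5*t**2/4.
Step 1. Integrate ∫(5*t*log(t)) dt by parts with u = log(t), dv = (5*t) dt, so v = 5*t**2/2 [assuming t > 0]: now 5*t**2*log(t)/2 + ∫(-5*t/2) dt.
Step 2. Evaluate the standard form: now 5*t**2*log(t)/2 - 5*t**2/4.
Answer: 5*t**2*log(t)/2 - 5*t**2/4.


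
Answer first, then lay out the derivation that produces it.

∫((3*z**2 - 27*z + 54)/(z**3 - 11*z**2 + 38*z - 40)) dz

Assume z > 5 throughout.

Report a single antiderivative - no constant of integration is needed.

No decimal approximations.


The answer is -2*log(z - 5) + 3*log(z - 4) + 2*log(z - 2).
Step 1. Decompose ∫((3*z**2 - 27*z + 54)/(z**3 - 11*z**2 + 38*z - 40)) dz by partial fractions, (3*z**2 - 27*z + 54)/(z**3 - 11*z**2 + 38*z - 40) = 2/(z - 2) + 3/(z - 4) - 2/(z - 5): now ∫(-2/(z - 5)) dz + ∫(3/(z - 4)) dz + ∫(2/(z - 2)) dz.
Step 2. Evaluate the standard form [assuming z > 5]: now -2*log(z - 5) + ∫(3/(z - 4)) dz + ∫(2/(z - 2)) dz.
Step 3. Evaluate the standard form [assuming z > 4]: now -2*log(z - 5) + 3*log(z - 4) + ∫(2/(z - 2)) dz.
Step 4. Evaluate the standard form [assuming z > 2]: now -2*log(z - 5) + 3*log(z - 4) + 2*log(z - 2).
Answer: -2*log(z - 5) + 3*log(z - 4) + 2*log(z - 2).


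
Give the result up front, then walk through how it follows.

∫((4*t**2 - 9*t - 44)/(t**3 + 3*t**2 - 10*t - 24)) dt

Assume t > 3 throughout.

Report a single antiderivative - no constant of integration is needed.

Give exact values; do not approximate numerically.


The answer is -log(t - 3) + log(t + 2) + 4*log(t + 4).
Step 1. Decompose ∫((4*t**2 - 9*t - 44)/(t**3 + 3*t**2 - 10*t - 24)) dt by partial fractions, (4*t**2 - 9*t - 44)/(t**3 + 3*t**2 - 10*t - 24) = 4/(t + 4) + 1/(t + 2) - 1/(t - 3): now ∫(-1/(t - 3)) dt + ∫(1/(t + 2)) dt + ∫(4/(t + 4)) dt.
Step 2. Evaluate the standard form [assuming t > 3]: now -log(t - 3) + ∫(1/(t + 2)) dt + ∫(4/(t + 4)) dt.
Step 3. Evaluate the standard form [assuming t > -4]: now -log(t - 3) + 4*log(t + 4) + ∫(1/(t + 2)) dt.
Step 4. Evaluate the standard form [assuming t > -2]: now -log(t - 3) + log(t + 2) + 4*log(t + 4).
Answer: -log(t - 3) + log(t + 2) + 4*log(t + 4).


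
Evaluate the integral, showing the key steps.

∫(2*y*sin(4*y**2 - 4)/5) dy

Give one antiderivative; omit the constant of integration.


Step 1. Substitute u = y**2 - 1, turning ∫(2*y*sin(4*y**2 - 4)/5) dy into ∫(sin(4*u)/5) du: now ∫(sin(4*u)/5) du.
Step 2. Evaluate the standard form: now -cos(4*u)/20.
Step 3. Substitute back u = y**2 - 1: now -cos(4*y**2 - 4)/20.
Answer: -cos(4*y**2 - 4)/20.


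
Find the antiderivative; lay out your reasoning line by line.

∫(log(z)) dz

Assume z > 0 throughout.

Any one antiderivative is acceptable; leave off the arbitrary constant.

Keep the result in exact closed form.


Step 1. Integrate ∫(log(z)) dz by parts with u = log(z), dv = (1) dz, so v = z [assuming z > 0]: now z*log(z) + ∫(-1) dz.
Step 2. Evaluate the standard form: now z*log(z) - z.
Answer: z*log(z) - z.


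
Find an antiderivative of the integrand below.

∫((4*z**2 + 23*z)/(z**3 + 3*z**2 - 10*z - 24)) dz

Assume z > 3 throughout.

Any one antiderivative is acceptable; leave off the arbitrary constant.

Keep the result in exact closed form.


Answer: 3*log(z - 3) + 3*log(z + 2) - 2*log(z + 4).


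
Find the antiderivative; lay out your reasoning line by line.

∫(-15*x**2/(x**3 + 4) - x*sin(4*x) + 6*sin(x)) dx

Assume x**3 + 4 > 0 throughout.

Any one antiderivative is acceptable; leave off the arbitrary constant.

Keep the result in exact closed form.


Step 1. Rewrite: now ∫(-x*sin(4*x)) dx + ∫(-15*x**2/(x**3 + 4)) dx + ∫(6*sin(x)) dx.
Step 2. Integrate ∫(-x*sin(4*x)) dx by parts with u = x, dv = (-sin(4*x)) dx, so v = cos(4*x)/4: now x*cos(4*x)/4 + ∫(-15*x**2/(x**3 + 4)) dx + ∫(6*sin(x)) dx + ∫(-cos(4*x)/4) dx.
Step 3. Evaluate the standard form: now x*cos(4*x)/4 - sin(4*x)/16 + ∫(-15*x**2/(x**3 + 4)) dx + ∫(6*sin(x)) dx.
Step 4. Evaluate the standard form: now x*cos(4*x)/4 - sin(4*x)/16 - 6*cos(x) + ∫(-15*x**2/(x**3 + 4)) dx.
Step 5. Substitute u = x**3 + 4, turning ∫(-15*x**2/(x**3 + 4)) dx into ∫(-5/u) du: now x*cos(4*x)/4 - sin(4*x)/16 - 6*cos(x) + ∫(-5/u) du.
Step 6. Evaluate the standard form [assuming u > 0]: now x*cos(4*x)/4 - 5*log(u) - sin(4*x)/16 - 6*cos(x).
Step 7. Substitute back u = x**3 + 4: now x*cos(4*x)/4 - 5*log(x**3 + 4) - sin(4*x)/16 - 6*cos(x).
Answer: x*cos(4*x)/4 - 5*log(x**3 + 4) - sin(4*x)/16 - 6*cos(x).


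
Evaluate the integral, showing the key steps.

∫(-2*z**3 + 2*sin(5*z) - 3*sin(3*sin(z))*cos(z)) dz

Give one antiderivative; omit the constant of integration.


Step 1. Rewrite: now ∫(-2*z**3) dz + ∫(-3*sin(3*sin(z))*cos(z)) dz + ∫(2*sin(5*z)) dz.
Step 2. Substitute u = sin(z), turning ∫(-3*sin(3*sin(z))*cos(z)) dz into ∫(-3*sin(3*u)) du: now ∫(-2*z**3) dz + ∫(-3*sin(3*u)) du + ∫(2*sin(5*z)) dz.
Step 3. Evaluate the standard form: now cos(3*u) + ∫(-2*z**3) dz + ∫(2*sin(5*z)) dz.
Step 4. Substitute back u = sin(z): now cos(3*sin(z)) + ∫(-2*z**3) dz + ∫(2*sin(5*z)) dz.
Step 5. Evaluate the standard form: now -z**4/2 + cos(3*sin(z)) + ∫(2*sin(5*z)) dz.
Step 6. Evaluate the standard form: now -z**4/2 - 2*cos(5*z)/5 + cos(3*sin(z)).
Answer: -z**4/2 - 2*cos(5*z)/5 + cos(3*sin(z)).


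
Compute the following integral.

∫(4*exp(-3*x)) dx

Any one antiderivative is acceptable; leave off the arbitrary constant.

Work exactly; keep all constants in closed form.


Answer: -4*exp(-3*x)/3.


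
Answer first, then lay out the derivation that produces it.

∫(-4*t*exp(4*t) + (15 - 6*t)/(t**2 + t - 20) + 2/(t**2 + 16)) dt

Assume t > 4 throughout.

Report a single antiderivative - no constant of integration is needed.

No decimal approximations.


The answer is -t*exp(4*t) + exp(4*t)/4 - log(t - 4) - 5*log(t + 5) + atan(t/4)/2.
Step 1. Rewrite: now ∫(-4*t*exp(4*t)) dt + ∫((15 - 6*t)/(t**2 + t - 20)) dt + ∫(2/(t**2 + 16)) dt.
Step 2. Decompose ∫((15 - 6*t)/(t**2 + t - 20)) dt by partial fractions, (15 - 6*t)/(t**2 + t - 20) = -5/(t + 5) - 1/(t - 4): now ∫(-4*t*exp(4*t)) dt + ∫(-1/(t - 4)) dt + ∫(-5/(t + 5)) dt + ∫(2/(t**2 + 16)) dt.
Step 3. Evaluate the standard form [assuming t > 4]: now -log(t - 4) + ∫(-4*t*exp(4*t)) dt + ∫(-5/(t + 5)) dt + ∫(2/(t**2 + 16)) dt.
Step 4. Evaluate the standard form [assuming t > -5]: now -log(t - 4) - 5*log(t + 5) + ∫(-4*t*exp(4*t)) dt + ∫(2/(t**2 + 16)) dt.
Step 5. Integrate ∫(-4*t*exp(4*t)) dt by parts with u = t, dv = (-4*exp(4*t)) dt, so v = -exp(4*t): now -t*exp(4*t) - log(t - 4) - 5*log(t + 5) + ∫(2/(t**2 + 16)) dt + ∫(exp(4*t)) dt.
Step 6. Evaluate the standard form: now -t*exp(4*t) + exp(4*t)/4 - log(t - 4) - 5*log(t + 5) + ∫(2/(t**2 + 16)) dt.
Step 7. Evaluate the standard form: now -t*exp(4*t) + exp(4*t)/4 - log(t - 4) - 5*log(t + 5) + atan(t/4)/2.
Answer: -t*exp(4*t) + exp(4*t)/4 - log(t - 4) - 5*log(t + 5) + atan(t/4)/2.


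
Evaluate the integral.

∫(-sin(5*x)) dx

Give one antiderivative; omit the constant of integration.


Answer: cos(5*x)/5.


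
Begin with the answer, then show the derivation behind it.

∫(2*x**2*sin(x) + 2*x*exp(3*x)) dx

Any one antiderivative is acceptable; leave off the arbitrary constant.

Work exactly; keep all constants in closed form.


The answer is -2*x**2*cos(x) + 2*x*exp(3*x)/3 + 4*x*sin(x) - 2*exp(3*x)/9 + 4*cos(x).
Step 1. Rewrite: now ∫(2*x*exp(3*x)) dx + ∫(2*x**2*sin(x)) dx.
Step 2. Integrate ∫(2*x*exp(3*x)) dx by parts with u = x, dv = (2*exp(3*x)) dx, so v = 2*exp(3*x)/3: now 2*x*exp(3*x)/3 + ∫(2*x**2*sin(x)) dx + ∫(-2*exp(3*x)/3) dx.
Step 3. Evaluate the standard form: now 2*x*exp(3*x)/3 - 2*exp(3*x)/9 + ∫(2*x**2*sin(x)) dx.
Step 4. Integrate ∫(2*x**2*sin(x)) dx by parts with u = x**2, dv = (2*sin(x)) dx, so v = -2*cos(x): now -2*x**2*cos(x) + 2*x*exp(3*x)/3 - 2*exp(3*x)/9 + ∫(4*x*cos(x)) dx.
Step 5. Integrate ∫(4*x*cos(x)) dx by parts with u = x, dv = (4*cos(x)) dx, so v = 4*sin(x): now -2*x**2*cos(x) + 2*x*exp(3*x)/3 + 4*x*sin(x) - 2*exp(3*x)/9 + ∫(-4*sin(x)) dx.
Step 6. Evaluate the standard form: now -2*x**2*cos(x) + 2*x*exp(3*x)/3 + 4*x*sin(x) - 2*exp(3*x)/9 + 4*cos(x).
Answer: -2*x**2*cos(x) + 2*x*exp(3*x)/3 + 4*x*sin(x) - 2*exp(3*x)/9 + 4*cos(x).


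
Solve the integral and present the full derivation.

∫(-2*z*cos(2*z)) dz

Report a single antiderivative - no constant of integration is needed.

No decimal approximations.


Step 1. Integrate ∫(-2*z*cos(2*z)) dz by parts with u = z, dv = (-2*cos(2*z)) dz, so v = -sin(2*z): now -z*sin(2*z) + ∫(sin(2*z)) dz.
Step 2. Evaluate the standard form: now -z*sin(2*z) - cos(2*z)/2.
Answer: -z*sin(2*z) - cos(2*z)/2.


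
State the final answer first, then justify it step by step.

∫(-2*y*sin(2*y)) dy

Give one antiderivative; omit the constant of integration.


The answer is y*cos(2*y) - sin(2*y)/2.
Step 1. Integrate ∫(-2*y*sin(2*y)) dy by parts with u = y, dv = (-2*sin(2*y)) dy, so v = cos(2*y): now y*cos(2*y) + ∫(-cos(2*y)) dy.
Step 2. Evaluate the standard form: now y*cos(2*y) - sin(2*y)/2.
Answer: y*cos(2*y) - sin(2*y)/2.


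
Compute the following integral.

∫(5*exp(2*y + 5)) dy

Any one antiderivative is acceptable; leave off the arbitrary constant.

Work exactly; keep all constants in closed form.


Answer: 5*exp(2*y + 5)/2.


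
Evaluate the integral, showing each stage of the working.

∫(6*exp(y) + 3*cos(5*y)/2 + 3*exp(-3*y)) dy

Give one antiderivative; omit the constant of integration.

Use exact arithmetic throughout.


Step 1. Rewrite: now ∫(3*exp(-3*y)) dy + ∫(6*exp(y)) dy + ∫(3*cos(5*y)/2) dy.
Step 2. Evaluate the standard form: now ∫(6*exp(y)) dy + ∫(3*cos(5*y)/2) dy - exp(-3*y).
Step 3. Evaluate the standard form: now 6*exp(y) + ∫(3*cos(5*y)/2) dy - exp(-3*y).
Step 4. Evaluate the standard form: now 6*exp(y) + 3*sin(5*y)/10 - exp(-3*y).
Answer: 6*exp(y) + 3*sin(5*y)/10 - exp(-3*y).


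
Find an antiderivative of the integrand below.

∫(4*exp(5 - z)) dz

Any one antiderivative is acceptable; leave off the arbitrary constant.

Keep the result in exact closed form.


Answer: -4*exp(5 - z).


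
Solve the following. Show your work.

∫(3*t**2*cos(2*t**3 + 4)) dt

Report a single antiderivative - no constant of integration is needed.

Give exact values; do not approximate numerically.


Step 1. Substitute u = t**3 + 2, turning ∫(3*t**2*cos(2*t**3 + 4)) dt into ∫(cos(2*u)) du: now ∫(cos(2*u)) du.
Step 2. Evaluate the standard form: now sin(2*u)/2.
Step 3. Substitute back u = t**3 + 2: now sin(2*t**3 + 4)/2.
Answer: sin(2*t**3 + 4)/2.


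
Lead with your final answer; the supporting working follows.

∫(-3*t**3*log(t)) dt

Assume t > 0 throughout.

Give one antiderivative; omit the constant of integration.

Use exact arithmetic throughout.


The answer is -3*t**4*log(t)/4 + 3*t**4/16.
Step 1. Integrate ∫(-3*t**3*log(t)) dt by parts with u = log(t), dv = (-3*t**3) dt, so v = -3*t**4/4 [assuming t > 0]: now -3*t**4*log(t)/4 + ∫(3*t**3/4) dt.
Step 2. Evaluate the standard form: now -3*t**4*log(t)/4 + 3*t**4/16.
Answer: -3*t**4*log(t)/4 + 3*t**4/16.


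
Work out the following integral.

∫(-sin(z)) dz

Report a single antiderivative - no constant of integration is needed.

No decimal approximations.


Answer: cos(z).


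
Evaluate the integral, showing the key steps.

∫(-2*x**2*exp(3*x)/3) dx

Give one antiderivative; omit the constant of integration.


Step 1. Integrate ∫(-2*x**2*exp(3*x)/3) dx by parts with u = x**2, dv = (-2*exp(3*x)/3) dx, so v = -2*exp(3*x)/9: now -2*x**2*exp(3*x)/9 + ∫(4*x*exp(3*x)/9) dx.
Step 2. Integrate ∫(4*x*exp(3*x)/9) dx by parts with u = x, dv = (4*exp(3*x)/9) dx, so v = 4*exp(3*x)/27: now -2*x**2*exp(3*x)/9 + 4*x*exp(3*x)/27 + ∫(-4*exp(3*x)/27) dx.
Step 3. Evaluate the standard form: now -2*x**2*exp(3*x)/9 + 4*x*exp(3*x)/27 - 4*exp(3*x)/81.
Answer: -2*x**2*exp(3*x)/9 + 4*x*exp(3*x)/27 - 4*exp(3*x)/81.


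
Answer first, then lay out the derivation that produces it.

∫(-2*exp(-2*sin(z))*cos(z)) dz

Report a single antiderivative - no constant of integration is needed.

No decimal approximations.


The answer is exp(-2*sin(z)).
Step 1. Substitute u = sin(z), turning ∫(-2*exp(-2*sin(z))*cos(z)) dz into ∫(-2*exp(-2*u)) du: now ∫(-2*exp(-2*u)) du.
Step 2. Evaluate the standard form: now exp(-2*u).
Step 3. Substitute back u = sin(z): now exp(-2*sin(z)).
Answer: exp(-2*sin(z)).


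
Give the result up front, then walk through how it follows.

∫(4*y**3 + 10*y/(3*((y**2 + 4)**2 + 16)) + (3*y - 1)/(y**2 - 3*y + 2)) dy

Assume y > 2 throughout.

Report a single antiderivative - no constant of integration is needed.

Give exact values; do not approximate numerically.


The answer is y**4 + 5*log(y - 2) - 2*log(y - 1) + 5*atan(y**2/4 + 1)/12.
Step 1. Rewrite: now ∫(4*y**3) dy + ∫(10*y/(3*((y**2 + 4)**2 + 16))) dy + ∫((3*y - 1)/(y**2 - 3*y + 2)) dy.
Step 2. Decompose ∫((3*y - 1)/(y**2 - 3*y + 2)) dy by partial fractions, (3*y - 1)/(y**2 - 3*y + 2) = -2/(y - 1) + 5/(y - 2): now ∫(4*y**3) dy + ∫(10*y/(3*((y**2 + 4)**2 + 16))) dy + ∫(5/(y - 2)) dy + ∫(-2/(y - 1)) dy.
Step 3. Evaluate the standard form [assuming y > 2]: now 5*log(y - 2) + ∫(4*y**3) dy + ∫(10*y/(3*((y**2 + 4)**2 + 16))) dy + ∫(-2/(y - 1)) dy.
Step 4. Evaluate the standard form [assuming y > 1]: now 5*log(y - 2) - 2*log(y - 1) + ∫(4*y**3) dy + ∫(10*y/(3*((y**2 + 4)**2 + 16))) dy.
Step 5. Substitute u = y**2 + 4, turning ∫(10*y/(3*((y**2 + 4)**2 + 16))) dy into ∫(5/(3*(u**2 + 16))) du: now 5*log(y - 2) - 2*log(y - 1) + ∫(4*y**3) dy + ∫(5/(3*(u**2 + 16))) du.
Step 6. Evaluate the standard form: now 5*log(y - 2) - 2*log(y - 1) + 5*atan(u/4)/12 + ∫(4*y**3) dy.
Step 7. Substitute back u = y**2 + 4: now 5*log(y - 2) - 2*log(y - 1) + 5*atan(y**2/4 + 1)/12 + ∫(4*y**3) dy.
Step 8. Evaluate the standard form: now y**4 + 5*log(y - 2) - 2*log(y - 1) + 5*atan(y**2/4 + 1)/12.
Answer: y**4 + 5*log(y - 2) - 2*log(y - 1) + 5*atan(y**2/4 + 1)/12.


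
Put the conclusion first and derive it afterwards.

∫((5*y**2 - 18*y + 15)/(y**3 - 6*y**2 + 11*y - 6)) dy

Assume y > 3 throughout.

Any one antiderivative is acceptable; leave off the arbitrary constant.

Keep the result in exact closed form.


The answer is 3*log(y - 3) + log(y - 2) + log(y - 1).
Step 1. Decompose ∫((5*y**2 - 18*y + 15)/(y**3 - 6*y**2 + 11*y - 6)) dy by partial fractions, (5*y**2 - 18*y + 15)/(y**3 - 6*y**2 + 11*y - 6) = 1/(y - 1) + 1/(y - 2) + 3/(y - 3): now ∫(3/(y - 3)) dy + ∫(1/(y - 2)) dy + ∫(1/(y - 1)) dy.
Step 2. Evaluate the standard form [assuming y > 3]: now 3*log(y - 3) + ∫(1/(y - 2)) dy + ∫(1/(y - 1)) dy.
Step 3. Evaluate the standard form [assuming y > 1]: now 3*log(y - 3) + log(y - 1) + ∫(1/(y - 2)) dy.
Step 4. Evaluate the standard form [assuming y > 2]: now 3*log(y - 3) + log(y - 2) + log(y - 1).
Answer: 3*log(y - 3) + log(y - 2) + log(y - 1).


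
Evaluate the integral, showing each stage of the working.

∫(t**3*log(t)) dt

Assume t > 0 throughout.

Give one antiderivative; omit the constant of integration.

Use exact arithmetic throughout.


Step 1. Integrate ∫(t**3*log(t)) dt by parts with u = log(t), dv = (t**3) dt, so v = t**4/4 [assuming t > 0]: now t**4*log(t)/4 + ∫(-t**3/4) dt.
Step 2. Evaluate the standard form: now t**4*log(t)/4 - t**4/16.
Answer: t**4*log(t)/4 - t**4/16.


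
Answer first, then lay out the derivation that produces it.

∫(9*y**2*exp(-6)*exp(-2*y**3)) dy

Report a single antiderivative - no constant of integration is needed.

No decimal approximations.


The answer is -3*exp(-2*y**3 - 6)/2.
Step 1. Substitute u = y**3 + 3, turning ∫(9*y**2*exp(-6)*exp(-2*y**3)) dy into ∫(3*exp(-2*u)) du: now ∫(3*exp(-2*u)) du.
Step 2. Evaluate the standard form: now -3*exp(-2*u)/2.
Step 3. Substitute back u = y**3 + 3: now -3*exp(-2*y**3 - 6)/2.
Answer: -3*exp(-2*y**3 - 6)/2.


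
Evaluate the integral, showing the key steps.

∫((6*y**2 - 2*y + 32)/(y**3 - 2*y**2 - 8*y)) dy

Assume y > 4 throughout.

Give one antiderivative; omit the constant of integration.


Step 1. Decompose ∫((6*y**2 - 2*y + 32)/(y**3 - 2*y**2 - 8*y)) dy by partial fractions, (6*y**2 - 2*y + 32)/(y**3 - 2*y**2 - 8*y) = 5/(y + 2) + 5/(y - 4) - 4/y: now ∫(-4/y) dy + ∫(5/(y - 4)) dy + ∫(5/(y + 2)) dy.
Step 2. Evaluate the standard form [assuming y > -2]: now 5*log(y + 2) + ∫(-4/y) dy + ∫(5/(y - 4)) dy.
Step 3. Evaluate the standard form [assuming y > 4]: now 5*log(y - 4) + 5*log(y + 2) + ∫(-4/y) dy.
Step 4. Evaluate the standard form [assuming y > 0]: now -4*log(y) + 5*log(y - 4) + 5*log(y + 2).
Answer: -4*log(y) + 5*log(y - 4) + 5*log(y + 2).


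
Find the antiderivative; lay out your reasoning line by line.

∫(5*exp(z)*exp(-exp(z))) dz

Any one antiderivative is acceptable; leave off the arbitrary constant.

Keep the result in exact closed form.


Step 1. Substitute u = exp(z), turning ∫(5*exp(z)*exp(-exp(z))) dz into ∫(5*exp(-u)) du: now ∫(5*exp(-u)) du.
Step 2. Evaluate the standard form: now -5*exp(-u).
Step 3. Substitute back u = exp(z): now -5*exp(-exp(z)).
Answer: -5*exp(-exp(z)).


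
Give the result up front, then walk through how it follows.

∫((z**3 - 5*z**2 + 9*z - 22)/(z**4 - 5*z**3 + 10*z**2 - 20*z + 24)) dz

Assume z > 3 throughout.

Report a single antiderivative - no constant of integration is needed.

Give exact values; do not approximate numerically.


The answer is -log(z - 3) + 2*log(z - 2) - atan(z/2)/2.
Step 1. Decompose ∫((z**3 - 5*z**2 + 9*z - 22)/(z**4 - 5*z**3 + 10*z**2 - 20*z + 24)) dz by partial fractions, (z**3 - 5*z**2 + 9*z - 22)/(z**4 - 5*z**3 + 10*z**2 - 20*z + 24) = -1/(z**2 + 4) + 2/(z - 2) - 1/(z - 3): now ∫(-1/(z - 3)) dz + ∫(2/(z - 2)) dz + ∫(-1/(z**2 + 4)) dz.
Step 2. Evaluate the standard form [assuming z > 2]: now 2*log(z - 2) + ∫(-1/(z - 3)) dz + ∫(-1/(z**2 + 4)) dz.
Step 3. Evaluate the standard form [assuming z > 3]: now -log(z - 3) + 2*log(z - 2) + ∫(-1/(z**2 + 4)) dz.
Step 4. Evaluate the standard form: now -log(z - 3) + 2*log(z - 2) - atan(z/2)/2.
Answer: -log(z - 3) + 2*log(z - 2) - atan(z/2)/2.


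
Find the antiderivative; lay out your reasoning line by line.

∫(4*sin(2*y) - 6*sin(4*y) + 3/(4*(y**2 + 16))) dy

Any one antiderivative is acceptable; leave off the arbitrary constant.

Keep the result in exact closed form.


Step 1. Rewrite: now ∫(3/(4*(y**2 + 16))) dy + ∫(4*sin(2*y)) dy + ∫(-6*sin(4*y)) dy.
Step 2. Evaluate the standard form: now 3*cos(4*y)/2 + ∫(3/(4*(y**2 + 16))) dy + ∫(4*sin(2*y)) dy.
Step 3. Evaluate the standard form: now -2*cos(2*y) + 3*cos(4*y)/2 + ∫(3/(4*(y**2 + 16))) dy.
Step 4. Evaluate the standard form: now -2*cos(2*y) + 3*cos(4*y)/2 + 3*atan(y/4)/16.
Answer: -2*cos(2*y) + 3*cos(4*y)/2 + 3*atan(y/4)/16.


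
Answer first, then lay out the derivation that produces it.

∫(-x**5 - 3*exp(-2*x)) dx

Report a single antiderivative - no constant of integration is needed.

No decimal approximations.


The answer is -x**6/6 + 3*exp(-2*x)/2.
Step 1. Rewrite: now ∫(-x**5) dx + ∫(-3*exp(-2*x)) dx.
Step 2. Evaluate the standard form: now -x**6/6 + ∫(-3*exp(-2*x)) dx.
Step 3. Evaluate the standard form: now -x**6/6 + 3*exp(-2*x)/2.
Answer: -x**6/6 + 3*exp(-2*x)/2.


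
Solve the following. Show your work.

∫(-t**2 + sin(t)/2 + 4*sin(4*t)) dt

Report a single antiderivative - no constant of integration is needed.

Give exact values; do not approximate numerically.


Step 1. Rewrite: now ∫(-t**2) dt + ∫(sin(t)/2) dt + ∫(4*sin(4*t)) dt.
Step 2. Evaluate the standard form: now -cos(t)/2 + ∫(-t**2) dt + ∫(4*sin(4*t)) dt.
Step 3. Evaluate the standard form: now -t**3/3 - cos(t)/2 + ∫(4*sin(4*t)) dt.
Step 4. Evaluate the standard form: now -t**3/3 - cos(t)/2 - cos(4*t).
Answer: -t**3/3 - cos(t)/2 - cos(4*t).


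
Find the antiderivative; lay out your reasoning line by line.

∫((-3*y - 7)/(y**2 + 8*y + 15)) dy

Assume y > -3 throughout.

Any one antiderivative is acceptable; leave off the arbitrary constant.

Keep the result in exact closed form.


Step 1. Decompose ∫((-3*y - 7)/(y**2 + 8*y + 15)) dy by partial fractions, (-3*y - 7)/(y**2 + 8*y + 15) = -4/(y + 5) + 1/(y + 3): now ∫(1/(y + 3)) dy + ∫(-4/(y + 5)) dy.
Step 2. Evaluate the standard form [assuming y > -3]: now log(y + 3) + ∫(-4/(y + 5)) dy.
Step 3. Evaluate the standard form [assuming y > -5]: now log(y + 3) - 4*log(y + 5).
Answer: log(y + 3) - 4*log(y + 5).


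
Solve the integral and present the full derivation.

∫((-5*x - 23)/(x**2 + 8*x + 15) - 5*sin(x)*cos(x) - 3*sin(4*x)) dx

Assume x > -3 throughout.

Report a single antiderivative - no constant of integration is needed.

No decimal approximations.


Step 1. Rewrite: now ∫((-5*x - 23)/(x**2 + 8*x + 15)) dx + ∫(-5*sin(x)*cos(x)) dx + ∫(-3*sin(4*x)) dx.
Step 2. Decompose ∫((-5*x - 23)/(x**2 + 8*x + 15)) dx by partial fractions, (-5*x - 23)/(x**2 + 8*x + 15) = -1/(x + 5) - 4/(x + 3): now ∫(-5*sin(x)*cos(x)) dx + ∫(-4/(x + 3)) dx + ∫(-1/(x + 5)) dx + ∫(-3*sin(4*x)) dx.
Step 3. Evaluate the standard form [assuming x > -5]: now -log(x + 5) + ∫(-5*sin(x)*cos(x)) dx + ∫(-4/(x + 3)) dx + ∫(-3*sin(4*x)) dx.
Step 4. Evaluate the standard form [assuming x > -3]: now -4*log(x + 3) - log(x + 5) + ∫(-5*sin(x)*cos(x)) dx + ∫(-3*sin(4*x)) dx.
Step 5. Substitute u = sin(x), turning ∫(-5*sin(x)*cos(x)) dx into ∫(-5*u) du: now -4*log(x + 3) - log(x + 5) + ∫(-5*u) du + ∫(-3*sin(4*x)) dx.
Step 6. Evaluate the standard form: now -5*u**2/2 - 4*log(x + 3) - log(x + 5) + ∫(-3*sin(4*x)) dx.
Step 7. Substitute back u = sin(x): now -4*log(x + 3) - log(x + 5) - 5*sin(x)**2/2 + ∫(-3*sin(4*x)) dx.
Step 8. Evaluate the standard form: now -4*log(x + 3) - log(x + 5) - 5*sin(x)**2/2 + 3*cos(4*x)/4.
Answer: -4*log(x + 3) - log(x + 5) - 5*sin(x)**2/2 + 3*cos(4*x)/4.


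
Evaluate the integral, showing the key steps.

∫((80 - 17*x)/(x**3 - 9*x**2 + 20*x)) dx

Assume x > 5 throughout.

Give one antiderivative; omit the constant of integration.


Step 1. Decompose ∫((80 - 17*x)/(x**3 - 9*x**2 + 20*x)) dx by partial fractions, (80 - 17*x)/(x**3 - 9*x**2 + 20*x) = -3/(x - 4) - 1/(x - 5) + 4/x: now ∫(4/x) dx + ∫(-1/(x - 5)) dx + ∫(-3/(x - 4)) dx.
Step 2. Evaluate the standard form [assuming x > 4]: now -3*log(x - 4) + ∫(4/x) dx + ∫(-1/(x - 5)) dx.
Step 3. Evaluate the standard form [assuming x > 5]: now -log(x - 5) - 3*log(x - 4) + ∫(4/x) dx.
Step 4. Evaluate the standard form [assuming x > 0]: now 4*log(x) - log(x - 5) - 3*log(x - 4).
Answer: 4*log(x) - log(x - 5) - 3*log(x - 4).


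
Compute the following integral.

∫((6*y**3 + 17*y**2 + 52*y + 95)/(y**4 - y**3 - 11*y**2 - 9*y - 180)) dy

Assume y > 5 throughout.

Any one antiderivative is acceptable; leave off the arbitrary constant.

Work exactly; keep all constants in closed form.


Answer: 5*log(y - 5) + log(y + 4) + 2*atan(y/3)/3.


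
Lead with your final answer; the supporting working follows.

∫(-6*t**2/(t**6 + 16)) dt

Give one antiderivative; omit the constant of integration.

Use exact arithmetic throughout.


The answer is -atan(t**3/4)/2.
Step 1. Substitute u = t**3, turning ∫(-6*t**2/(t**6 + 16)) dt into ∫(-2/(u**2 + 16)) du: now ∫(-2/(u**2 + 16)) du.
Step 2. Evaluate the standard form: now -atan(u/4)/2.
Step 3. Substitute back u = t**3: now -atan(t**3/4)/2.
Answer: -atan(t**3/4)/2.


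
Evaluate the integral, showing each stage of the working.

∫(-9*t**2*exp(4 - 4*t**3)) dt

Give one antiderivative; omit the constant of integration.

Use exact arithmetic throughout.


Step 1. Substitute u = t**3 - 1, turning ∫(-9*t**2*exp(4 - 4*t**3)) dt into ∫(-3*exp(-4*u)) du: now ∫(-3*exp(-4*u)) du.
Step 2. Evaluate the standard form: now 3*exp(-4*u)/4.
Step 3. Substitute back u = t**3 - 1: now 3*exp(4 - 4*t**3)/4.
Answer: 3*exp(4 - 4*t**3)/4.


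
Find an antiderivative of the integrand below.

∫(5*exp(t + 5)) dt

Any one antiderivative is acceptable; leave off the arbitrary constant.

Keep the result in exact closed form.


Answer: 5*exp(t + 5).


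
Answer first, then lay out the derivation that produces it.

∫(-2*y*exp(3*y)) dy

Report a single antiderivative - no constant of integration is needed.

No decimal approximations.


The answer is -2*y*exp(3*y)/3 + 2*exp(3*y)/9.
Step 1. Integrate ∫(-2*y*exp(3*y)) dy by parts with u = y, dv = (-2*exp(3*y)) dy, so v = -2*exp(3*y)/3: now -2*y*exp(3*y)/3 + ∫(2*exp(3*y)/3) dy.
Step 2. Evaluate the standard form: now -2*y*exp(3*y)/3 + 2*exp(3*y)/9.
Answer: -2*y*exp(3*y)/3 + 2*exp(3*y)/9.


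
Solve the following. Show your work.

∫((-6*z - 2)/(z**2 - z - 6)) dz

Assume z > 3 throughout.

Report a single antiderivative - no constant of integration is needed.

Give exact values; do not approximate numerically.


Step 1. Decompose ∫((-6*z - 2)/(z**2 - z - 6)) dz by partial fractions, (-6*z - 2)/(z**2 - z - 6) = -2/(z + 2) - 4/(z - 3): now ∫(-4/(z - 3)) dz + ∫(-2/(z + 2)) dz.
Step 2. Evaluate the standard form [assuming z > 3]: now -4*log(z - 3) + ∫(-2/(z + 2)) dz.
Step 3. Evaluate the standard form [assuming z > -2]: now -4*log(z - 3) - 2*log(z + 2).
Answer: -4*log(z - 3) - 2*log(z + 2).


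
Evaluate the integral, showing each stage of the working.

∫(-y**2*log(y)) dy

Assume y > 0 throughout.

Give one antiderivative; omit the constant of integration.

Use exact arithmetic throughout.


Step 1. Integrate ∫(-y**2*log(y)) dy by parts with u = log(y), dv = (-y**2) dy, so v = -y**3/3 [assuming y > 0]: now -y**3*log(y)/3 + ∫(y**2/3) dy.
Step 2. Evaluate the standard form: now -y**3*log(y)/3 + y**3/9.
Answer: -y**3*log(y)/3 + y**3/9.


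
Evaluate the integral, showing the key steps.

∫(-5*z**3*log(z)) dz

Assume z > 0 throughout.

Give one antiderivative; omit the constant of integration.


Step 1. Integrate ∫(-5*z**3*log(z)) dz by parts with u = log(z), dv = (-5*z**3) dz, so v = -5*z**4/4 [assuming z > 0]: now -5*z**4*log(z)/4 + ∫(5*z**3/4) dz.
Step 2. Evaluate the standard form: now -5*z**4*log(z)/4 + 5*z**4/16.
Answer: -5*z**4*log(z)/4 + 5*z**4/16.


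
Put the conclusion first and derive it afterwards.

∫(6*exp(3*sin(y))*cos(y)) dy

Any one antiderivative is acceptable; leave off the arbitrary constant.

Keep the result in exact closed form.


The answer is 2*exp(3*sin(y)).
Step 1. Substitute u = sin(y), turning ∫(6*exp(3*sin(y))*cos(y)) dy into ∫(6*exp(3*u)) du: now ∫(6*exp(3*u)) du.
Step 2. Evaluate the standard form: now 2*exp(3*u).
Step 3. Substitute back u = sin(y): now 2*exp(3*sin(y)).
Answer: 2*exp(3*sin(y)).


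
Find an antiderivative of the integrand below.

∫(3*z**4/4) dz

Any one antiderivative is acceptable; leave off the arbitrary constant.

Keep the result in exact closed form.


Answer: 3*z**5/20.


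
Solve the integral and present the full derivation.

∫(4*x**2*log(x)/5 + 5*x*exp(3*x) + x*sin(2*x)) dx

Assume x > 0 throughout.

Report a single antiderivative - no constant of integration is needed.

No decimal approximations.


Step 1. Rewrite: now ∫(5*x*exp(3*x)) dx + ∫(x*sin(2*x)) dx + ∫(4*x**2*log(x)/5) dx.
Step 2. Integrate ∫(5*x*exp(3*x)) dx by parts with u = x, dv = (5*exp(3*x)) dx, so v = 5*exp(3*x)/3: now 5*x*exp(3*x)/3 + ∫(x*sin(2*x)) dx + ∫(4*x**2*log(x)/5) dx + ∫(-5*exp(3*x)/3) dx.
Step 3. Evaluate the standard form: now 5*x*exp(3*x)/3 - 5*exp(3*x)/9 + ∫(x*sin(2*x)) dx + ∫(4*x**2*log(x)/5) dx.
Step 4. Integrate ∫(x*sin(2*x)) dx by parts with u = x, dv = (sin(2*x)) dx, so v = -cos(2*x)/2: now 5*x*exp(3*x)/3 - x*cos(2*x)/2 - 5*exp(3*x)/9 + ∫(4*x**2*log(x)/5) dx + ∫(cos(2*x)/2) dx.
Step 5. Evaluate the standard form: now 5*x*exp(3*x)/3 - x*cos(2*x)/2 - 5*exp(3*x)/9 + sin(2*x)/4 + ∫(4*x**2*log(x)/5) dx.
Step 6. Integrate ∫(4*x**2*log(x)/5) dx by parts with u = log(x), dv = (4*x**2/5) dx, so v = 4*x**3/15 [assuming x > 0]: now 4*x**3*log(x)/15 + 5*x*exp(3*x)/3 - x*cos(2*x)/2 - 5*exp(3*x)/9 + sin(2*x)/4 + ∫(-4*x**2/15) dx.
Step 7. Evaluate the standard form: now 4*x**3*log(x)/15 - 4*x**3/45 + 5*x*exp(3*x)/3 - x*cos(2*x)/2 - 5*exp(3*x)/9 + sin(2*x)/4.
Answer: 4*x**3*log(x)/15 - 4*x**3/45 + 5*x*exp(3*x)/3 - x*cos(2*x)/2 - 5*exp(3*x)/9 + sin(2*x)/4.
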